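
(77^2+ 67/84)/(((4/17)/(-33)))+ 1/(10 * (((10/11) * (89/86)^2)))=-18445088031557/22178800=-831654.01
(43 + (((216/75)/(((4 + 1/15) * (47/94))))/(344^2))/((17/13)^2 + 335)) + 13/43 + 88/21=42674198086021/898540335840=47.49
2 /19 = 0.11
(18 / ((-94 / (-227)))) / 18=227 / 94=2.41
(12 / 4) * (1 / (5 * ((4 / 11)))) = 33 / 20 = 1.65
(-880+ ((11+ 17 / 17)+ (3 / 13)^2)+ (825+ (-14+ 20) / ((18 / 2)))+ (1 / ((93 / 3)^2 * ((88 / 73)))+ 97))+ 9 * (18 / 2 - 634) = -238831157965 / 42875976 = -5570.28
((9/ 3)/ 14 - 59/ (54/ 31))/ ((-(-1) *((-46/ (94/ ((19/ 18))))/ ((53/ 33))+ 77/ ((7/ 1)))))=-31690502/ 10054737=-3.15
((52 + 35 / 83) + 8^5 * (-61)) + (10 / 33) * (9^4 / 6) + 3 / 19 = -34667355993 / 17347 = -1998464.06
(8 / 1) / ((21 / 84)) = 32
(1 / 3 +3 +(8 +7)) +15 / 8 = 485 / 24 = 20.21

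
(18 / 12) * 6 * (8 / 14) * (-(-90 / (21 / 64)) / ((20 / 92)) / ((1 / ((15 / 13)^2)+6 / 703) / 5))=251460288000 / 5887693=42709.48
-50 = -50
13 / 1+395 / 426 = 5933 / 426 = 13.93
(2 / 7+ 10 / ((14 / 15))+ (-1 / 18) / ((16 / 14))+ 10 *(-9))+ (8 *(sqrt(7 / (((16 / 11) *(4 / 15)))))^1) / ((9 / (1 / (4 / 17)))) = -11383 / 144+ 17 *sqrt(1155) / 36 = -63.00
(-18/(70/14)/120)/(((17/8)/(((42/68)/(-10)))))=63/72250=0.00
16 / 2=8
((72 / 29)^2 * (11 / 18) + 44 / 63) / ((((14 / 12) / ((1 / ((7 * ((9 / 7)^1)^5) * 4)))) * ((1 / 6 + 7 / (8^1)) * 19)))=2440592 / 1241505225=0.00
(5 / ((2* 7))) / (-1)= -5 / 14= -0.36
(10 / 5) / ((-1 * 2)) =-1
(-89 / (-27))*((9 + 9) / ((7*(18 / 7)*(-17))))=-89 / 459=-0.19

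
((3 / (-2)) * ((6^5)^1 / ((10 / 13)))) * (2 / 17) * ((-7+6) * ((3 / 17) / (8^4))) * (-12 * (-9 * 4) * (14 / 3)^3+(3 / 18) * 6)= 249652611 / 73984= 3374.41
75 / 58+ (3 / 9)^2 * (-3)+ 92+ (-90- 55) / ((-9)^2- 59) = 82655 / 957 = 86.37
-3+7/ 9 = -20/ 9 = -2.22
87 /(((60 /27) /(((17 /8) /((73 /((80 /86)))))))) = 13311 /12556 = 1.06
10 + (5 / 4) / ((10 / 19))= 99 / 8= 12.38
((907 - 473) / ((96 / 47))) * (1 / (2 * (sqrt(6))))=10199 * sqrt(6) / 576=43.37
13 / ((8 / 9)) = 117 / 8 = 14.62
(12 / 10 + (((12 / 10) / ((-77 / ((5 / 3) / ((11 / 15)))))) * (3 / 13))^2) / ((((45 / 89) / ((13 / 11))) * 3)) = 21582299038 / 23082634575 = 0.94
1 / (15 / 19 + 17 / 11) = 209 / 488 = 0.43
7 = 7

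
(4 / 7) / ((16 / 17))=17 / 28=0.61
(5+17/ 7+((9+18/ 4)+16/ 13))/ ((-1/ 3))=-12099/ 182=-66.48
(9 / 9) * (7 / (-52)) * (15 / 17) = -105 / 884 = -0.12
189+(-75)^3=-421686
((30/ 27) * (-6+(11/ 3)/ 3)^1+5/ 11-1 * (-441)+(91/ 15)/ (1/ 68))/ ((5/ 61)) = 230632826/ 22275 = 10353.89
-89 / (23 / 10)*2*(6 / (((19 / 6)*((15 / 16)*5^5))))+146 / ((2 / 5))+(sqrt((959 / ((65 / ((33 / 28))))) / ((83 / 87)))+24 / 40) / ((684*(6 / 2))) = sqrt(235777685) / 7380360+17941866203 / 49162500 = 364.95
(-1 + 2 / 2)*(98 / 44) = 0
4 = 4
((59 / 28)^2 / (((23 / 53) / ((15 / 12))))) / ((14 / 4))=922465 / 252448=3.65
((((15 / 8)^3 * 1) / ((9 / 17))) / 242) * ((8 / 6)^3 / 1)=0.12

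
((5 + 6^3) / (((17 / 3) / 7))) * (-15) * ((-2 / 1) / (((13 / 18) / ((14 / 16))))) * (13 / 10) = 51597 / 4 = 12899.25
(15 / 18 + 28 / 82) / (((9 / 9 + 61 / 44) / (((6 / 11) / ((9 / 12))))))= 4624 / 12915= 0.36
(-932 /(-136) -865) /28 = -30.65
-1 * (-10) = 10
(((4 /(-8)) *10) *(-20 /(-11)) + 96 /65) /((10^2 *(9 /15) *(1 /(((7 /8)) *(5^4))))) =-238175 /3432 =-69.40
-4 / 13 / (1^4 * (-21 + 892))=-4 / 11323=-0.00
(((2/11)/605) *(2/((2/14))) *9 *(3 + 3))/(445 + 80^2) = 0.00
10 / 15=2 / 3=0.67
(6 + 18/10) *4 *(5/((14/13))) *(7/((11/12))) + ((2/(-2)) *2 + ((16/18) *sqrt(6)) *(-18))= 12146/11 - 16 *sqrt(6)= 1064.99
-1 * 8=-8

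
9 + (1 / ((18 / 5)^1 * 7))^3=9.00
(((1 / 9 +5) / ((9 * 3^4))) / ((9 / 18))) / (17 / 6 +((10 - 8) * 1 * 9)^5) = 184 / 24794948475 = 0.00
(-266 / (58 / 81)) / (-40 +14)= 10773 / 754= 14.29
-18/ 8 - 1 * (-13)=43/ 4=10.75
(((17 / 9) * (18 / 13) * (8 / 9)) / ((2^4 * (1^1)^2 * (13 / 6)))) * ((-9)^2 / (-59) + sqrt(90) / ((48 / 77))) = -918 / 9971 + 1309 * sqrt(10) / 4056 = 0.93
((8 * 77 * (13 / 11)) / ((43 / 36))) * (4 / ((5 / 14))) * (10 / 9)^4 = 326144000 / 31347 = 10404.31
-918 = -918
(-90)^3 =-729000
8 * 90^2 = 64800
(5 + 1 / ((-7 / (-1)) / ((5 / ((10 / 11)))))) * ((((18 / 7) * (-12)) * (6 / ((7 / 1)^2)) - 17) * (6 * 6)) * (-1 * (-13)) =-135085158 / 2401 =-56262.04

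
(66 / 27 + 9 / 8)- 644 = -46111 / 72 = -640.43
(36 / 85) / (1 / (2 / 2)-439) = -6 / 6205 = -0.00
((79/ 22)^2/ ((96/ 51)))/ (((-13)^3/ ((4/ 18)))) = -106097/ 153122112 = -0.00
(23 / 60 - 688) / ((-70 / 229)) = 9447853 / 4200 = 2249.49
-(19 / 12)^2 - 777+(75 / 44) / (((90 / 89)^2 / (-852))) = -3484303 / 1584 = -2199.69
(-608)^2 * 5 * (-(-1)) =1848320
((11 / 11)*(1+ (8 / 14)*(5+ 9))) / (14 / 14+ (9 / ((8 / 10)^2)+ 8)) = 16 / 41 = 0.39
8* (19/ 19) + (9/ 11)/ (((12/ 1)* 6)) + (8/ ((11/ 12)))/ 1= 1473/ 88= 16.74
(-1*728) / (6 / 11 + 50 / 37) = -383.80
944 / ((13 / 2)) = 1888 / 13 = 145.23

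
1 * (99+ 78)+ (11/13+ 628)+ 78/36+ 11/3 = 63311/78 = 811.68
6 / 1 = 6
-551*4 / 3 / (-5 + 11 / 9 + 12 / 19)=62814 / 269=233.51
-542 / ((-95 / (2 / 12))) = 271 / 285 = 0.95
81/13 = 6.23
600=600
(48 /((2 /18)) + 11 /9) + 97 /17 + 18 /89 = 5979638 /13617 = 439.13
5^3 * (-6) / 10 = -75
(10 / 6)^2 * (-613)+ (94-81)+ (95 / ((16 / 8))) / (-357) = -3619789 / 2142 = -1689.91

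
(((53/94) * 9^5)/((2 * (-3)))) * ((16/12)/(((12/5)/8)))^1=-1159110/47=-24661.91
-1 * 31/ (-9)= 31/ 9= 3.44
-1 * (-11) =11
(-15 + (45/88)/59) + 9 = -31107/5192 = -5.99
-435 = -435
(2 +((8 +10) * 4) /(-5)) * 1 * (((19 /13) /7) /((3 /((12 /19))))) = -248 /455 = -0.55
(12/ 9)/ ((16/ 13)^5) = 0.47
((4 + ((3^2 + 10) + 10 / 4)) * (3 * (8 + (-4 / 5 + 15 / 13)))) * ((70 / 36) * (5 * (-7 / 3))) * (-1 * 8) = 1507730 / 13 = 115979.23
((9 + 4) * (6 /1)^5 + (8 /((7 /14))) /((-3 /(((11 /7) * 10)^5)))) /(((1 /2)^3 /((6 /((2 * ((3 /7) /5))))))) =-10103385678080 /7203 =-1402663567.69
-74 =-74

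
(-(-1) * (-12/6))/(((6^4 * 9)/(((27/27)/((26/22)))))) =-11/75816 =-0.00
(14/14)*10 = 10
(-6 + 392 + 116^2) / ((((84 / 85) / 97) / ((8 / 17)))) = 4475580 / 7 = 639368.57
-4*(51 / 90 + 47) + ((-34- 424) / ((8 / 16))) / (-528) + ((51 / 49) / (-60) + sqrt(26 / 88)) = -101628 / 539 + sqrt(143) / 22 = -188.01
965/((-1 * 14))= -965/14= -68.93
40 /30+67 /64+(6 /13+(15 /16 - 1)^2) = 28411 /9984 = 2.85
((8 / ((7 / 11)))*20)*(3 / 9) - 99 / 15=8107 / 105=77.21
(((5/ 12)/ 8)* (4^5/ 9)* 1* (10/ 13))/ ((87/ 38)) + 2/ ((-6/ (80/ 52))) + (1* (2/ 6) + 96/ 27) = 163895/ 30537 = 5.37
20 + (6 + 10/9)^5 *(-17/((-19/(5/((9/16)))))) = 1460490828220/10097379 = 144640.59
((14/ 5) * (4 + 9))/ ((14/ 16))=208/ 5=41.60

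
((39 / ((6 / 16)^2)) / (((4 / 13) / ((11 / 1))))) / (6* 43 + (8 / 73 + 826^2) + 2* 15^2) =135707 / 9348345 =0.01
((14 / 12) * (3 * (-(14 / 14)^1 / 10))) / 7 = -1 / 20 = -0.05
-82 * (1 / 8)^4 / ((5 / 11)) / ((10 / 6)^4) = -36531 / 6400000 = -0.01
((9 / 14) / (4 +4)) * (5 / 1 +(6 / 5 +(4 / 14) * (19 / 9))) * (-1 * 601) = -1287943 / 3920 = -328.56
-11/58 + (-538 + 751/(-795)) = -24859483/46110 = -539.13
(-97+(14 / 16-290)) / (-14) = 3089 / 112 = 27.58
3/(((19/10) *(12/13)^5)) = 1856465/787968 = 2.36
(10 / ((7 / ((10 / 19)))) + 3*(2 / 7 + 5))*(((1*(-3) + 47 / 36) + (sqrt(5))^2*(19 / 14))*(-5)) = -14170735 / 33516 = -422.81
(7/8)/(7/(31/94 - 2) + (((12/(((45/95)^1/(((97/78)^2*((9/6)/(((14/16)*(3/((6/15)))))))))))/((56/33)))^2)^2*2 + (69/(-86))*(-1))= 911270563620988387145135625/1611748143849591697487844061636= 0.00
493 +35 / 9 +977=13265 / 9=1473.89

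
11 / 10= 1.10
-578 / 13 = -44.46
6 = 6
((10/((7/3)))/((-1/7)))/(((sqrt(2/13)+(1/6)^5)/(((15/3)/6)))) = -63.72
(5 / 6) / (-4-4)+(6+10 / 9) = 1009 / 144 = 7.01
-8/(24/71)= -71/3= -23.67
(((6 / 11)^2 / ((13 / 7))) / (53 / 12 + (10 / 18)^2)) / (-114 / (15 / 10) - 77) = -9072 / 40940471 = -0.00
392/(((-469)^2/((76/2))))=304/4489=0.07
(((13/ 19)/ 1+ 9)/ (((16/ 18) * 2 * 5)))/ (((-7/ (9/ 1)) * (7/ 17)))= -31671/ 9310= -3.40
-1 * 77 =-77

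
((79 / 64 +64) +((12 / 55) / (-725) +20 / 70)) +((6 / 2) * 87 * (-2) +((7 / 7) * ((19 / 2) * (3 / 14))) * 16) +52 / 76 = -143649191519 / 339416000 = -423.22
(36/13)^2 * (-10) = -12960/169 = -76.69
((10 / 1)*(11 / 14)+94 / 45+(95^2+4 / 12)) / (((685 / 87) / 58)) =4787162066 / 71925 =66557.69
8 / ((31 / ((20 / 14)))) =80 / 217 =0.37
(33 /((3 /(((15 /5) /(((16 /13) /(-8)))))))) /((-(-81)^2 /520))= 37180 /2187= 17.00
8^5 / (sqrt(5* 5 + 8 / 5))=32768* sqrt(665) / 133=6353.44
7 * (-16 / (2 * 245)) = -8 / 35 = -0.23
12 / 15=4 / 5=0.80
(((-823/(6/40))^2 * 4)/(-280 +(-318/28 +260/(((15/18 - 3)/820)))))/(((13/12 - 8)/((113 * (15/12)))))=8572275824000/344038071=24916.65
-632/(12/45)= -2370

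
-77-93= -170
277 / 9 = 30.78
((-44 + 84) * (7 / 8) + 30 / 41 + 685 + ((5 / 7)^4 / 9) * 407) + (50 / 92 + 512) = 50741356063 / 40754574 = 1245.05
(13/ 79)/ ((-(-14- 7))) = 0.01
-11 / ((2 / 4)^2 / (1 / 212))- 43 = -2290 / 53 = -43.21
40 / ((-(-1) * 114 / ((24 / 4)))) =40 / 19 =2.11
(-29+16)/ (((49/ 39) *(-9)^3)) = 169/ 11907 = 0.01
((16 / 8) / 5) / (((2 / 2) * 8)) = 0.05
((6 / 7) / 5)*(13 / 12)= 13 / 70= 0.19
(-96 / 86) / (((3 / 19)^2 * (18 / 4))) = -11552 / 1161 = -9.95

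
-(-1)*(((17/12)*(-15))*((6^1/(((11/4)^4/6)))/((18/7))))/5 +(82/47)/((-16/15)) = -14731447/5505016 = -2.68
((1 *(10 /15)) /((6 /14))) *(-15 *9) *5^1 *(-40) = 42000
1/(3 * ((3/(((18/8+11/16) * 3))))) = 47/48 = 0.98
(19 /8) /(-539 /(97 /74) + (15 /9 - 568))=-5529 /2275688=-0.00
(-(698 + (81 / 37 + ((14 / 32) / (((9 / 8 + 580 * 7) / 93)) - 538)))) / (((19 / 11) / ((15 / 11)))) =-128.05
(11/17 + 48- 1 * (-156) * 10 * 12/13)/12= 25307/204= 124.05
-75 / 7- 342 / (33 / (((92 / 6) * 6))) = -74241 / 77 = -964.17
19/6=3.17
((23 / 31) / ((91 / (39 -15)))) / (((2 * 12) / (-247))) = -437 / 217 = -2.01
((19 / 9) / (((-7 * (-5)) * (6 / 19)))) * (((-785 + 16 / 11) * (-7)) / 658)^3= 110.63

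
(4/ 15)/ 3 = 4/ 45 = 0.09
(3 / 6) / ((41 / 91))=91 / 82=1.11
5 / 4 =1.25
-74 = -74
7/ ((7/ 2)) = 2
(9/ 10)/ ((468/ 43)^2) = 1849/ 243360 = 0.01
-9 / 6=-3 / 2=-1.50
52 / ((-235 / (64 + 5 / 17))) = -56836 / 3995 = -14.23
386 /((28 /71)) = 13703 /14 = 978.79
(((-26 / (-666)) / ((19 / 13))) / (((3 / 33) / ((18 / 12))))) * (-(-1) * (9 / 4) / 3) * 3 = 5577 / 5624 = 0.99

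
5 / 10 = 1 / 2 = 0.50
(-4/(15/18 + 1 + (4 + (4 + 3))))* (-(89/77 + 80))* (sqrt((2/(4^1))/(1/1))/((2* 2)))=18747* sqrt(2)/5929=4.47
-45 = -45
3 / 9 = 1 / 3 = 0.33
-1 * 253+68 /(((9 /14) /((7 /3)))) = -167 /27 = -6.19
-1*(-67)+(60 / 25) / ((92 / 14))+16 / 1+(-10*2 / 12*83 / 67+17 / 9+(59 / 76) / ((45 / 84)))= 111515948 / 1317555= 84.64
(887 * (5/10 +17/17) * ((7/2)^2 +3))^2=26348107041/64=411689172.52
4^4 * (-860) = -220160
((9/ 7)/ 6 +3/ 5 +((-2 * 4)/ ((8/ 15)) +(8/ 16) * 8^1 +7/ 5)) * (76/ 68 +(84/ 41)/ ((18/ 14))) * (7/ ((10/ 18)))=-51021/ 170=-300.12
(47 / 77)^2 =2209 / 5929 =0.37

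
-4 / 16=-1 / 4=-0.25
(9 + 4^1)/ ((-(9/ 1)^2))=-0.16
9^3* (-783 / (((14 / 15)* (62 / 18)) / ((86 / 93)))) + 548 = -1100825149 / 6727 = -163642.80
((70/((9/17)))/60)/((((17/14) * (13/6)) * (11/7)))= 686/1287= 0.53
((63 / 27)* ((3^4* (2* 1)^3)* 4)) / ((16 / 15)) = 5670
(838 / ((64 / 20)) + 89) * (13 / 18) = 36491 / 144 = 253.41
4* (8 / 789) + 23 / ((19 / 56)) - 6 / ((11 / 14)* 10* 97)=5424211778 / 79976985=67.82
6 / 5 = 1.20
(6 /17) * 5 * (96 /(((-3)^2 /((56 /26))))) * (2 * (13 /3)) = 17920 /51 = 351.37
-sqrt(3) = -1.73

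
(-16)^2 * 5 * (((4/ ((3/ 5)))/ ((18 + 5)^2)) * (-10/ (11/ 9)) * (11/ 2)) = -384000/ 529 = -725.90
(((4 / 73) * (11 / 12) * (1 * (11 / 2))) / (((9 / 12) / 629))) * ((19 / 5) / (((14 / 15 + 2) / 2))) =600.28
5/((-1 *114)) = -5/114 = -0.04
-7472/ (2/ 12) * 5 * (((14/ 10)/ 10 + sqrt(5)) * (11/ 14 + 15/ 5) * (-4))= 2376096/ 5 + 23760960 * sqrt(5)/ 7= 8065379.45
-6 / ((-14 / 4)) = 12 / 7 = 1.71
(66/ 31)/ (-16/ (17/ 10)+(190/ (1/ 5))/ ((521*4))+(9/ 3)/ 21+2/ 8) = -16367736/ 65831693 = -0.25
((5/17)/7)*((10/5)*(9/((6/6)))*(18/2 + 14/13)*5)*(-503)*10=-191673.24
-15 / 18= -5 / 6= -0.83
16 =16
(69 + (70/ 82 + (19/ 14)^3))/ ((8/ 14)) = 8140035/ 64288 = 126.62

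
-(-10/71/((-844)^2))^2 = -25/639479302533184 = -0.00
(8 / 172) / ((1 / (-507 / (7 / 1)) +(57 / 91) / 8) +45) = 56784 / 55017253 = 0.00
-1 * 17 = -17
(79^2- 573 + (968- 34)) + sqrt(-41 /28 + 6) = 6604.13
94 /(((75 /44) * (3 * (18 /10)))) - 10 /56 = 113783 /11340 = 10.03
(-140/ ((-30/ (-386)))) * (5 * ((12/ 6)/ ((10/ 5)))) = -27020/ 3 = -9006.67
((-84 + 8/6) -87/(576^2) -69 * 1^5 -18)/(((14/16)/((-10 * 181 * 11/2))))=1930324.89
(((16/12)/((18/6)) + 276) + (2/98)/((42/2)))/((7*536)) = 853387/11582424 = 0.07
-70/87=-0.80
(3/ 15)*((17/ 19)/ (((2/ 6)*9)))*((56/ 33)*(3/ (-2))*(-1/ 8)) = 0.02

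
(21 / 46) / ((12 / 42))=147 / 92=1.60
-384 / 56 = -48 / 7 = -6.86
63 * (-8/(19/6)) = -3024/19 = -159.16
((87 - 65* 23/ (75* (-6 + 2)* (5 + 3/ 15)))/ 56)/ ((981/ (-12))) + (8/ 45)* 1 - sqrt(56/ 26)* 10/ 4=87109/ 549360 - 5* sqrt(91)/ 13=-3.51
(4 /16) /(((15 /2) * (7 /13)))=13 /210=0.06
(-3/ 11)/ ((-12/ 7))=7/ 44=0.16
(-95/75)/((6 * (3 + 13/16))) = -152/2745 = -0.06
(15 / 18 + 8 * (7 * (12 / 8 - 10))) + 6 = -2815 / 6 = -469.17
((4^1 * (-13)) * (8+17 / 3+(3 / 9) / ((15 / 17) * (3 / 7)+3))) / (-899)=431626 / 542097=0.80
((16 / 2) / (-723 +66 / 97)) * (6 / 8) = -194 / 23355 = -0.01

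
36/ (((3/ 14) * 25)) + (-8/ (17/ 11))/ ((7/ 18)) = -19608/ 2975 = -6.59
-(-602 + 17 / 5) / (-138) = -2993 / 690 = -4.34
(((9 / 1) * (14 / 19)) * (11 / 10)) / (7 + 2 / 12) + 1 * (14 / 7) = 3.02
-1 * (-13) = 13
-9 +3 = -6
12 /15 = 4 /5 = 0.80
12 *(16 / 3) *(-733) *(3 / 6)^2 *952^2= -10629133312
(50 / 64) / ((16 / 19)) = 475 / 512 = 0.93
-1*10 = -10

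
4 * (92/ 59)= 368/ 59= 6.24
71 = 71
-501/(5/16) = -1603.20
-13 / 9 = -1.44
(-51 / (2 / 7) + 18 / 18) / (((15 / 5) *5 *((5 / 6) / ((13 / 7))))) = -923 / 35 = -26.37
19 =19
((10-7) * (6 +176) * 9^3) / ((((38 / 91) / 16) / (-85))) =-24630343920 / 19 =-1296333890.53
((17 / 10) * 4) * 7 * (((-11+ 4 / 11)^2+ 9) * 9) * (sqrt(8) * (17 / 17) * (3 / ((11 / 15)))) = 569780568 * sqrt(2) / 1331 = 605403.01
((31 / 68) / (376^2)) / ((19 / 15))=465 / 182657792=0.00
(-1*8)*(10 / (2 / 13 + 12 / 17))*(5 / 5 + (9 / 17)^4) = -9368528 / 93347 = -100.36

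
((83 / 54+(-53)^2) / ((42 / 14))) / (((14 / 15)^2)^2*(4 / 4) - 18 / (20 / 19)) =-94855625 / 1654543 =-57.33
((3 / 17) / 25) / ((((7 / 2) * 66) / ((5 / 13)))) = 1 / 85085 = 0.00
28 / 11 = 2.55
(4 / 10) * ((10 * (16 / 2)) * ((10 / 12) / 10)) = 2.67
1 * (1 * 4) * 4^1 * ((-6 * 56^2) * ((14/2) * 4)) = -8429568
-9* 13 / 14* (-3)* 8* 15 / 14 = 10530 / 49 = 214.90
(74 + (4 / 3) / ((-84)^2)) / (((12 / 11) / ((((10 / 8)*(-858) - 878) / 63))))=-16804333799 / 8001504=-2100.15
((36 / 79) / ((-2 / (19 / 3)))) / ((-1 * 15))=38 / 395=0.10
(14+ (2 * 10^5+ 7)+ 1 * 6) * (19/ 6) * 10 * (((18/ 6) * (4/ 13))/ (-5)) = -15202052/ 13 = -1169388.62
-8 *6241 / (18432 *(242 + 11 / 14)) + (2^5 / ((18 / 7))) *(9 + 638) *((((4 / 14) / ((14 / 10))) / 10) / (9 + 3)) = 375016303 / 27409536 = 13.68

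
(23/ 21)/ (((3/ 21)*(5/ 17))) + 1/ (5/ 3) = 80/ 3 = 26.67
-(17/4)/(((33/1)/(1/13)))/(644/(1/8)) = -17/8840832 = -0.00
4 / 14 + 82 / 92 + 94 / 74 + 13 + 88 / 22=231695 / 11914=19.45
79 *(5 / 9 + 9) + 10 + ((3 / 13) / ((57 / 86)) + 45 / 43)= 73248281 / 95589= 766.28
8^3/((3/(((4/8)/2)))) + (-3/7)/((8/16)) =878/21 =41.81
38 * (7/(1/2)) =532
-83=-83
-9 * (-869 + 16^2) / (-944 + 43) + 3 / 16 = -85569 / 14416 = -5.94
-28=-28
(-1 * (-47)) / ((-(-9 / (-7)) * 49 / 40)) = -1880 / 63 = -29.84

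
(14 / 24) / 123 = 7 / 1476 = 0.00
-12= -12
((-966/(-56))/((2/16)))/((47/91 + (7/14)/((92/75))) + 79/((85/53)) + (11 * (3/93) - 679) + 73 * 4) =-2029540240/4948287439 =-0.41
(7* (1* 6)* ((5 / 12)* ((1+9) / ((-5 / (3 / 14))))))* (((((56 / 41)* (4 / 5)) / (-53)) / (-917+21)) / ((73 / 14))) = -0.00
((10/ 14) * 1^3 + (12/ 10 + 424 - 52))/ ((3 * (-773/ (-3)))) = 13087/ 27055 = 0.48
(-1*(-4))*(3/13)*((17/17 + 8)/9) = 12/13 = 0.92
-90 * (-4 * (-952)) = -342720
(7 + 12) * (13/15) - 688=-10073/15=-671.53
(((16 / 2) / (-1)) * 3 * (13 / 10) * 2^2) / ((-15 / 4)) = 832 / 25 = 33.28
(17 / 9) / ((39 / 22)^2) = 8228 / 13689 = 0.60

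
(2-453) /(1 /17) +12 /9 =-22997 /3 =-7665.67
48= 48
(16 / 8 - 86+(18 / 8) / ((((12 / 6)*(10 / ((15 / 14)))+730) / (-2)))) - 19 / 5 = -1972123 / 22460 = -87.81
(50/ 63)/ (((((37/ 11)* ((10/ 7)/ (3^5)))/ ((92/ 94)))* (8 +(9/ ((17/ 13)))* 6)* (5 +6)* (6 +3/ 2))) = 7038/ 728641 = 0.01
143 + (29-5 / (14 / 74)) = 1019 / 7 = 145.57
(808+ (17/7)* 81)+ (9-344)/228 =1601179/1596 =1003.24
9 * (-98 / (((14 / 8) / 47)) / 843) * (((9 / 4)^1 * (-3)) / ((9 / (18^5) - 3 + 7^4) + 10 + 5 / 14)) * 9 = 704971366848 / 994592699519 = 0.71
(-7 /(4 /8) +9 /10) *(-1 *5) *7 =917 /2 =458.50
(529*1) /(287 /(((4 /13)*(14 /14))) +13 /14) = 14812 /26143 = 0.57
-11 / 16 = -0.69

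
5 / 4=1.25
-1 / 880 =-0.00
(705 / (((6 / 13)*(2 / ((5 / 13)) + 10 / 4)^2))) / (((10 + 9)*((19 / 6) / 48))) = 43992000 / 2140369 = 20.55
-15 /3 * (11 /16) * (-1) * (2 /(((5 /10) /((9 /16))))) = 495 /64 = 7.73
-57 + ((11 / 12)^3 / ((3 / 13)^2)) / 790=-700081621 / 12286080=-56.98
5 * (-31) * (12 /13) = -1860 /13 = -143.08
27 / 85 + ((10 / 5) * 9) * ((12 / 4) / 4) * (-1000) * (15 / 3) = -5737473 / 85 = -67499.68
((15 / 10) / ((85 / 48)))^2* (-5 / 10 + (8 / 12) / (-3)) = -3744 / 7225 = -0.52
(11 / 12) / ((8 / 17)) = 187 / 96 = 1.95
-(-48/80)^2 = -9/25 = -0.36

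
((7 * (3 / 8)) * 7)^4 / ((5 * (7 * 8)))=66706983 / 163840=407.15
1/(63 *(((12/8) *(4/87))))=29/126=0.23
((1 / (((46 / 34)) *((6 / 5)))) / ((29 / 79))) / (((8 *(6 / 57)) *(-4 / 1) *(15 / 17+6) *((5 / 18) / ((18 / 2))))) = -1301367 / 554944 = -2.35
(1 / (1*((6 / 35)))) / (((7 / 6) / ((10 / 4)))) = 25 / 2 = 12.50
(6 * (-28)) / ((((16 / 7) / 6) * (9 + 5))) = -63 / 2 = -31.50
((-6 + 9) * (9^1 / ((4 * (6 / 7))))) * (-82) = -2583 / 4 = -645.75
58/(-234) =-29/117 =-0.25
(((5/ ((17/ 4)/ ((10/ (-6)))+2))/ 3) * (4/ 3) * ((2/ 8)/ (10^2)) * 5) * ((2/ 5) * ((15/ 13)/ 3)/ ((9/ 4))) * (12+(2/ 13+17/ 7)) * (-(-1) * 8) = -424640/ 1054053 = -0.40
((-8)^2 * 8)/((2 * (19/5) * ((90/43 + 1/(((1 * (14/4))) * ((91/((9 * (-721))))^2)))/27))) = 1.25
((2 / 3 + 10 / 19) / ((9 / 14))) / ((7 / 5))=680 / 513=1.33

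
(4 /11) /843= 4 /9273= 0.00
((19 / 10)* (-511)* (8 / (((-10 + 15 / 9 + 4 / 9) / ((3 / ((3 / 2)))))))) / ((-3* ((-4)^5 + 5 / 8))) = 0.64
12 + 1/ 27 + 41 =1432/ 27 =53.04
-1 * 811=-811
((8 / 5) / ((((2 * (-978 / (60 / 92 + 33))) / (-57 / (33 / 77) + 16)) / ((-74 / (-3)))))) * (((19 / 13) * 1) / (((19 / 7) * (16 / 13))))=1303029 / 37490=34.76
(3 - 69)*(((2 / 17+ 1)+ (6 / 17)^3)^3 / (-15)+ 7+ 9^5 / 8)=-1156491155559320141 / 2371757529940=-487609.35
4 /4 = 1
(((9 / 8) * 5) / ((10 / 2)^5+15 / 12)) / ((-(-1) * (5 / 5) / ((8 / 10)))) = 18 / 12505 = 0.00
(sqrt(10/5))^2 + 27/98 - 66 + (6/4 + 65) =136/49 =2.78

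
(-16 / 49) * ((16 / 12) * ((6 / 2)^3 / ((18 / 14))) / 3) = -64 / 21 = -3.05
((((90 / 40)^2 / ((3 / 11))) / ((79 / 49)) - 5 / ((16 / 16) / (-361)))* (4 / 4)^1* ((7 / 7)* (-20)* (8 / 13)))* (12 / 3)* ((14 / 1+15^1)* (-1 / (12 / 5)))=256100450 / 237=1080592.62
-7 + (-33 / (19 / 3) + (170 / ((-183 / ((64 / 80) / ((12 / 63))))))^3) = -308803760 / 4312639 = -71.60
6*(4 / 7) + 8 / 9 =4.32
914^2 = 835396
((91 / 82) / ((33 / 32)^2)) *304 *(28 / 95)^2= 584450048 / 21208275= 27.56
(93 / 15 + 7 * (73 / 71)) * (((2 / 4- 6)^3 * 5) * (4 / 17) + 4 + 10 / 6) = -46102286 / 18105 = -2546.38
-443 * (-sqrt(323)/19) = 443 * sqrt(323)/19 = 419.04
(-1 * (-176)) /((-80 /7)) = -77 /5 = -15.40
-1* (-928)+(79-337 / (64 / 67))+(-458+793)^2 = 112879.20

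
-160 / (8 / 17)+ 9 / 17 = -5771 / 17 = -339.47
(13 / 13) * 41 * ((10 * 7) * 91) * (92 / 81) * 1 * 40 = 961105600 / 81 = 11865501.23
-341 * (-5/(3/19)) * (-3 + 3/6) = -161975/6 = -26995.83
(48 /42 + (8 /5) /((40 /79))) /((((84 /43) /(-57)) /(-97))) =59674497 /4900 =12178.47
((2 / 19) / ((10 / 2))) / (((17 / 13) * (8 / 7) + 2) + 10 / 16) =1456 / 284905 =0.01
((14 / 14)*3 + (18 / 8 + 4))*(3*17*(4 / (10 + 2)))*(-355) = -223295 / 4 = -55823.75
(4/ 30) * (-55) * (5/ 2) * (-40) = 2200/ 3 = 733.33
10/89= 0.11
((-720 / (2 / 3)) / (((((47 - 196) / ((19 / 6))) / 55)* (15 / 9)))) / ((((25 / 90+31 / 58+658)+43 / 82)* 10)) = 241542972 / 2102557327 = 0.11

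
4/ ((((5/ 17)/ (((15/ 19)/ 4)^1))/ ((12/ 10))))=306/ 95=3.22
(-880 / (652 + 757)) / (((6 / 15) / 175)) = -385000 / 1409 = -273.24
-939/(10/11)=-10329/10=-1032.90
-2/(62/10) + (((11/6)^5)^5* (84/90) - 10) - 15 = 23511144513831991471960313267/6610041966958655569920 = 3556882.79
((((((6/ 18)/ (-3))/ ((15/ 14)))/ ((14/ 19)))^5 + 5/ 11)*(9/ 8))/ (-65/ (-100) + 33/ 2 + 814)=112087217393/ 182204214699375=0.00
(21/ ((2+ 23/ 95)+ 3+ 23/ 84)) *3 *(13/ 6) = 1089270/ 44017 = 24.75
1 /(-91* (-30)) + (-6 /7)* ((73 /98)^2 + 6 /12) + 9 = 26534168 /3277365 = 8.10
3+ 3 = 6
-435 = -435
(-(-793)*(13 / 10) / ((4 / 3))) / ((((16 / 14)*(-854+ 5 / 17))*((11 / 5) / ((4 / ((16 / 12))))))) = -11040939 / 10217152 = -1.08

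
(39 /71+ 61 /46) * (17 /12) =104125 /39192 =2.66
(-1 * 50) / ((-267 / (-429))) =-7150 / 89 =-80.34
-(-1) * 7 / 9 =7 / 9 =0.78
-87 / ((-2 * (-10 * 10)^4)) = 87 / 200000000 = 0.00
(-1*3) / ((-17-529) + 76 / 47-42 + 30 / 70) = 987 / 192779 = 0.01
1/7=0.14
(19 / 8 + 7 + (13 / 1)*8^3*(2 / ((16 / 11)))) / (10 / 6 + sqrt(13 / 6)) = 1099365 / 44-219873*sqrt(78) / 88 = 2918.91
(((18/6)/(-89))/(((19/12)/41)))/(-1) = 1476/1691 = 0.87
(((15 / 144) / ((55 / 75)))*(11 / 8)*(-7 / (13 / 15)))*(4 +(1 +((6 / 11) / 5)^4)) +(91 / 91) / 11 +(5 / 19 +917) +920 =4234206783461 / 2314449280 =1829.47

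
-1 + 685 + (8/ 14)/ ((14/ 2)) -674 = 494/ 49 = 10.08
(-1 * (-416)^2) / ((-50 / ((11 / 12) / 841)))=237952 / 63075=3.77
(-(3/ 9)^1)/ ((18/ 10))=-5/ 27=-0.19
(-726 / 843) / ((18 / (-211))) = 10.10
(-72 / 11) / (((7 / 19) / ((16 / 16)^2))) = -17.77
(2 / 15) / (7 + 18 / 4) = 4 / 345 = 0.01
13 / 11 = 1.18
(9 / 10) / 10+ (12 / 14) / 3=263 / 700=0.38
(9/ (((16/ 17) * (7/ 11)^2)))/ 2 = 18513/ 1568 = 11.81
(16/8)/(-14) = -1/7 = -0.14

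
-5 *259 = -1295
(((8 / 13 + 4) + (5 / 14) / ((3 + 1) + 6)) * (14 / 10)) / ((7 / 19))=17.67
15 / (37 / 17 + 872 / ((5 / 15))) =255 / 44509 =0.01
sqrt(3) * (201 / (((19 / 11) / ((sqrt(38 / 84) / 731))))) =2211 * sqrt(266) / 194446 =0.19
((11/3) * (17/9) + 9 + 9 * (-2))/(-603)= 56/16281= 0.00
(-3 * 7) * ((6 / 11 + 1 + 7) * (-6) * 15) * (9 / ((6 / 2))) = 532980 / 11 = 48452.73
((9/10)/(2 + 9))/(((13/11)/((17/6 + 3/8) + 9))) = 0.85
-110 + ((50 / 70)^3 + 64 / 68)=-633797 / 5831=-108.69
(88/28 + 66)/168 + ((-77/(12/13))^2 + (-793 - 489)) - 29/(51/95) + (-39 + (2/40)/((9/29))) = 3348995873/599760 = 5583.89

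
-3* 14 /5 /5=-42 /25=-1.68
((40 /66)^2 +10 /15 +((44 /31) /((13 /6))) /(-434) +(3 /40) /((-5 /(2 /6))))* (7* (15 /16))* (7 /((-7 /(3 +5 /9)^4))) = -160317288128512 /148769329995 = -1077.62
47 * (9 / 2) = 423 / 2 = 211.50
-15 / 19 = -0.79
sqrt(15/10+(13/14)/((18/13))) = sqrt(3829)/42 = 1.47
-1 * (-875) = 875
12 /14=6 /7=0.86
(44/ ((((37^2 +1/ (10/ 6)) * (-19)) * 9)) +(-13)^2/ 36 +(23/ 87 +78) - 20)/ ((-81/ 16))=-534506633/ 42979653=-12.44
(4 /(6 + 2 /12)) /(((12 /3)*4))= 3 /74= 0.04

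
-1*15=-15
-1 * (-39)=39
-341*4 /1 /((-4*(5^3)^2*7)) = 341 /109375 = 0.00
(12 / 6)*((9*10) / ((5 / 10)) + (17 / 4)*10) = 445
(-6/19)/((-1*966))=1/3059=0.00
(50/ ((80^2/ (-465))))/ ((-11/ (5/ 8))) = 2325/ 11264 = 0.21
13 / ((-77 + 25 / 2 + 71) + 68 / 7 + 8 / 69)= 12558 / 15775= 0.80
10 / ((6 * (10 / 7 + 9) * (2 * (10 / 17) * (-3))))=-119 / 2628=-0.05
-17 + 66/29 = -427/29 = -14.72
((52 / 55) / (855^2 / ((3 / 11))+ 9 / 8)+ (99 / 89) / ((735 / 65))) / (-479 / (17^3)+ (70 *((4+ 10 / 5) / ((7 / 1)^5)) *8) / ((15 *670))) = -36926720671336069 / 36590480246649087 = -1.01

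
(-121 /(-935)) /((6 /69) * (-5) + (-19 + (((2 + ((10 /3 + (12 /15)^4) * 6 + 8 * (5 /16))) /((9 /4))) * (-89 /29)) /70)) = -26263125 /4050742048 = -0.01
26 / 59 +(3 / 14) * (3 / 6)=905 / 1652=0.55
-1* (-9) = 9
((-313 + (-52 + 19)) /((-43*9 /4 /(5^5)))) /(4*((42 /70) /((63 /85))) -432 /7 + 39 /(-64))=-1937600000 /10244019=-189.14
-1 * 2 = -2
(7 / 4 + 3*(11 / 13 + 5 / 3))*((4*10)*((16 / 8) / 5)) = 1932 / 13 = 148.62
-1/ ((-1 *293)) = 1/ 293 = 0.00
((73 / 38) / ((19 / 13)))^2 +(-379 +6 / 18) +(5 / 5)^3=-587912969 / 1563852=-375.94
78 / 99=0.79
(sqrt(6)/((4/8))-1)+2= 1+2*sqrt(6)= 5.90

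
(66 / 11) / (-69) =-2 / 23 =-0.09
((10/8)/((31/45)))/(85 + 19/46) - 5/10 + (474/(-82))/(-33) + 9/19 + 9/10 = 11168529799/10436956310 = 1.07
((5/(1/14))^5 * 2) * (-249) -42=-836988600042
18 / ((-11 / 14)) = -252 / 11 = -22.91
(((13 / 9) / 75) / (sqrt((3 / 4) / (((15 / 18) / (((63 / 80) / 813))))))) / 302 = 26 * sqrt(11382) / 1284255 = 0.00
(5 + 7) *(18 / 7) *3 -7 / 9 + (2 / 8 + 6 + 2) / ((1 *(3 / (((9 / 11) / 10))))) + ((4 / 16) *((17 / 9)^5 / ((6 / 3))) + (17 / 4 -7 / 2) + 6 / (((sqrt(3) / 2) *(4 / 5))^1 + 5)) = 245772350449 / 2533792590 -60 *sqrt(3) / 613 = 96.83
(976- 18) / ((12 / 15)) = 2395 / 2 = 1197.50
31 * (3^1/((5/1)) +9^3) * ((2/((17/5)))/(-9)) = -75392/51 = -1478.27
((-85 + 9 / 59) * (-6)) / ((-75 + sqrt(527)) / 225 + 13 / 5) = 202743000 / 900871 - 6758100 * sqrt(527) / 15314807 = 214.92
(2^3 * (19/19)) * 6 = 48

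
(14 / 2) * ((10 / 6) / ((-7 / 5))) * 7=-58.33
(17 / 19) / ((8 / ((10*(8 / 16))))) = 85 / 152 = 0.56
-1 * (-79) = 79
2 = 2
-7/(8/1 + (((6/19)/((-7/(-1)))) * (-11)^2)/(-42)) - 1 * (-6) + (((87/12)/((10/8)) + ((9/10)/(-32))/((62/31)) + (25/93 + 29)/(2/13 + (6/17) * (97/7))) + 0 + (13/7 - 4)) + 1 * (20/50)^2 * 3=447750688108177/29779296086400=15.04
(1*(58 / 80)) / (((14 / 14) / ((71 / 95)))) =2059 / 3800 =0.54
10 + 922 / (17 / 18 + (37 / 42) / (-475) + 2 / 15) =27912820 / 32197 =866.94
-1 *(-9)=9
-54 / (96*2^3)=-9 / 128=-0.07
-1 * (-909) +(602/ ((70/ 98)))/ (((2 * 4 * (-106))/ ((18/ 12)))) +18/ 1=3924159/ 4240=925.51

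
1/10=0.10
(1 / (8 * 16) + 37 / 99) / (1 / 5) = 24175 / 12672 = 1.91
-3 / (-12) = 1 / 4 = 0.25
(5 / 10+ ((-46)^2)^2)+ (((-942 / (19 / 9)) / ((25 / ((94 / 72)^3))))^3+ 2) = 305164076473563057706069 / 69122916864000000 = 4414803.23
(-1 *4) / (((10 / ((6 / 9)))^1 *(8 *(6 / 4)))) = -1 / 45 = -0.02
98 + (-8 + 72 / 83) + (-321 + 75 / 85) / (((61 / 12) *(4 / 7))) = -1664352 / 86071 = -19.34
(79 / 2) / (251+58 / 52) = 0.16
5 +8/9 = 53/9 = 5.89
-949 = -949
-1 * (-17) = 17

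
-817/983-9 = -9664/983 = -9.83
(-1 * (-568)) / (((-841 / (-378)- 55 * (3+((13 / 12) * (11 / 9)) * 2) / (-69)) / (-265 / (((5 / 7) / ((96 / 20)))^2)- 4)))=-11084058359136 / 10965875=-1010777.38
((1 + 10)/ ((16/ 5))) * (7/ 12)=385/ 192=2.01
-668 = -668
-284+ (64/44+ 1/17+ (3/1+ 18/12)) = -103967/374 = -277.99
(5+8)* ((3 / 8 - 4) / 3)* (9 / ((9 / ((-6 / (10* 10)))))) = 0.94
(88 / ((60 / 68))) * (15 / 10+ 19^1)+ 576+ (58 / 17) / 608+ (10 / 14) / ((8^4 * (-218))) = 79359492367199 / 30283653120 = 2620.54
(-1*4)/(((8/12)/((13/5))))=-78/5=-15.60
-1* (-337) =337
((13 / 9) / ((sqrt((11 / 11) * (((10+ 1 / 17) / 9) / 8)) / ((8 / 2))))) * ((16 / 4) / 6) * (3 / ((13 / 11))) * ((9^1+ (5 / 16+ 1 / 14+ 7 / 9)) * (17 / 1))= 1915441 * sqrt(646) / 10773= 4519.06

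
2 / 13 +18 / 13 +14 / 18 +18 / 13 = 433 / 117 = 3.70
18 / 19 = 0.95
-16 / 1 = -16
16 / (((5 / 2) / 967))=30944 / 5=6188.80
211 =211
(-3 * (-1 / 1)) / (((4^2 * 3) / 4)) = 0.25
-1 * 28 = -28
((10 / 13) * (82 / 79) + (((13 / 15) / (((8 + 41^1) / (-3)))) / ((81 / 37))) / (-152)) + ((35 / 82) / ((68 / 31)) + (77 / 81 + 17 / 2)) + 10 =1839282136856 / 89967711015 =20.44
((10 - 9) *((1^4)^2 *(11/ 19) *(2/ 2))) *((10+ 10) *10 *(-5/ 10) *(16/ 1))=-17600/ 19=-926.32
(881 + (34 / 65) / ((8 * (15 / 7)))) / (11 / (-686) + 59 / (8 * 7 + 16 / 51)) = 846202143206 / 990883725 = 853.99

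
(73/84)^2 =5329/7056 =0.76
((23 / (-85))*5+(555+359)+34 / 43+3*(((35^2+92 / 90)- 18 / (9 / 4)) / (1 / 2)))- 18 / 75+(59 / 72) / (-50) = 21635211767 / 2631600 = 8221.31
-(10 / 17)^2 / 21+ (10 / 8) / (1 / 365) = 11075525 / 24276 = 456.23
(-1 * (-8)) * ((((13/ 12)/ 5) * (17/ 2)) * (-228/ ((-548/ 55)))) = 46189/ 137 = 337.15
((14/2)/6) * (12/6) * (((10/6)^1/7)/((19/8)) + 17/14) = 1049/342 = 3.07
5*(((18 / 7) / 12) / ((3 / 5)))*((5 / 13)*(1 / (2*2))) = 125 / 728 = 0.17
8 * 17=136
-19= -19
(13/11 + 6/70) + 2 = 1258/385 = 3.27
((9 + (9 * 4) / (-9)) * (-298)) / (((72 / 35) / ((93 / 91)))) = -115475 / 156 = -740.22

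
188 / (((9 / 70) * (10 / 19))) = 25004 / 9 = 2778.22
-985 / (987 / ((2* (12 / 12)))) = -1970 / 987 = -2.00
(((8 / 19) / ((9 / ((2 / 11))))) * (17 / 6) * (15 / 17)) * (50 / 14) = 1000 / 13167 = 0.08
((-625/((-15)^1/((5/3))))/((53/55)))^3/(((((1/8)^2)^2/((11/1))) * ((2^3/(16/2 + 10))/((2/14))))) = 457531250000000000/84413259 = 5420134886.63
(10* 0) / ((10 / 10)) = 0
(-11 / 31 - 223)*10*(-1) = 69240 / 31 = 2233.55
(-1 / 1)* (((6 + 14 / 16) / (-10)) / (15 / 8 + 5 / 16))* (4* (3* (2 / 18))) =44 / 105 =0.42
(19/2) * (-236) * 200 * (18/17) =-8071200/17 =-474776.47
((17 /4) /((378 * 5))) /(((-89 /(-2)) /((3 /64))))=17 /7176960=0.00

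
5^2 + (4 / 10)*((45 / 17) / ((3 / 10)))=485 / 17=28.53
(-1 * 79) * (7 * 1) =-553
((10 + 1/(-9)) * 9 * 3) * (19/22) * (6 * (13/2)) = 197847/22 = 8993.05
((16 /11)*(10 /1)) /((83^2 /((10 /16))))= 100 /75779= 0.00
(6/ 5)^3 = 216/ 125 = 1.73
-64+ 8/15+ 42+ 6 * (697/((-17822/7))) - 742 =-14609761/19095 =-765.11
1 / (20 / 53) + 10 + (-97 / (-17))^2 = 261297 / 5780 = 45.21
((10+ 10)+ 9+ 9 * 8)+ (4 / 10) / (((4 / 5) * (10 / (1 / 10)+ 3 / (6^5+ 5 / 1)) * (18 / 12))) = 235772990 / 2334309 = 101.00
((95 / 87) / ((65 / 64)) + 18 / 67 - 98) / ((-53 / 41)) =300296956 / 4016181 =74.77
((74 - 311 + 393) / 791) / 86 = 78 / 34013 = 0.00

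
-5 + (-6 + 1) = -10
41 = 41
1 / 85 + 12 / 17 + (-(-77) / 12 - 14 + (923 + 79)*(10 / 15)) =674357 / 1020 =661.13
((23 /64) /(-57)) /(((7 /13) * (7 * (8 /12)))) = -299 /119168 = -0.00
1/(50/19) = 19/50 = 0.38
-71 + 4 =-67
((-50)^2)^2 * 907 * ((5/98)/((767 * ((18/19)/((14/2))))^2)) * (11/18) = 7034564453125/428862681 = 16402.84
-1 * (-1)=1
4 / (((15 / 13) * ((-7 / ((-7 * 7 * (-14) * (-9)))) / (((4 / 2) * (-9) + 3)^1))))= -45864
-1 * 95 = -95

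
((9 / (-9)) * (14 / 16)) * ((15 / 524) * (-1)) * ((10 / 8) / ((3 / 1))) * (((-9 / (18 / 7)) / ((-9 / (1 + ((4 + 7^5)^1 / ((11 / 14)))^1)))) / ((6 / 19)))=1826040125 / 6640128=275.00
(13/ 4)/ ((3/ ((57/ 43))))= 247/ 172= 1.44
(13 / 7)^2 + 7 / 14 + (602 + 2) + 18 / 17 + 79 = 1146221 / 1666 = 688.01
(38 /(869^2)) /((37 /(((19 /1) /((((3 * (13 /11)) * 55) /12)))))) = 0.00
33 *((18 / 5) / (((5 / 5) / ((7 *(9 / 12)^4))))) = 168399 / 640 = 263.12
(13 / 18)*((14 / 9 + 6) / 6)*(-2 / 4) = -221 / 486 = -0.45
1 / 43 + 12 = 12.02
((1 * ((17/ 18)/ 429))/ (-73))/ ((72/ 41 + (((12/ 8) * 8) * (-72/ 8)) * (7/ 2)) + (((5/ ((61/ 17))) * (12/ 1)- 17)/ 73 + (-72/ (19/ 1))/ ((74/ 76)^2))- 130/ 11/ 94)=2735671331/ 34504402364592264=0.00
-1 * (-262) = 262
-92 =-92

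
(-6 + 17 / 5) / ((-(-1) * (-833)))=13 / 4165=0.00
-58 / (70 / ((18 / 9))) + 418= 14572 / 35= 416.34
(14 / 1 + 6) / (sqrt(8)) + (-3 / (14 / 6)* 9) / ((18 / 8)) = -36 / 7 + 5* sqrt(2) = 1.93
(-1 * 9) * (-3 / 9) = 3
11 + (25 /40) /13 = 1149 /104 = 11.05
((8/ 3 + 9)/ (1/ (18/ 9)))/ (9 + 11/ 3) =35/ 19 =1.84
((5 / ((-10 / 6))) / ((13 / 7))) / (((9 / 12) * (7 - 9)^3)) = 7 / 26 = 0.27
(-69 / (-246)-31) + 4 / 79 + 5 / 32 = -3162573 / 103648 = -30.51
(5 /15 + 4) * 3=13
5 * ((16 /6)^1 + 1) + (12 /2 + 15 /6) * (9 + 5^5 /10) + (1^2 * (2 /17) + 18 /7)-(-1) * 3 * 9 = 3970943 /1428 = 2780.77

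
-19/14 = -1.36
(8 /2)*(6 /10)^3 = 108 /125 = 0.86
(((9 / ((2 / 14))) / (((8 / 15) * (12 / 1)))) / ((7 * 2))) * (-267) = -12015 / 64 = -187.73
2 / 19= 0.11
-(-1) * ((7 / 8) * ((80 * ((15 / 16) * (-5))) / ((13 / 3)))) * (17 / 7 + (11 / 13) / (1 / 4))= -595125 / 1352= -440.18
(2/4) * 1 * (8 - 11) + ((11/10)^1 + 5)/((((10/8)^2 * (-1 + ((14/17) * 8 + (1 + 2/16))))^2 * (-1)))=-8103542911/5209806250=-1.56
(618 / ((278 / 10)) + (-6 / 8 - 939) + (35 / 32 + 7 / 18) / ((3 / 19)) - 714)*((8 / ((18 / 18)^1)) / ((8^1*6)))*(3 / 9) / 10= -9.01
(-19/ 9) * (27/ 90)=-19/ 30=-0.63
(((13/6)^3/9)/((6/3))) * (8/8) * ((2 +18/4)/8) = 28561/62208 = 0.46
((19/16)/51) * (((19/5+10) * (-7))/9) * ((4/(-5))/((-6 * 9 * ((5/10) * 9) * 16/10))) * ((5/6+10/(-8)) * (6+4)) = 15295/7138368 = 0.00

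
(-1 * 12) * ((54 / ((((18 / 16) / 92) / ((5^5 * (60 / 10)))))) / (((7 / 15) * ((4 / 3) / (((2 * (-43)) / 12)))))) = 80109000000 / 7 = 11444142857.14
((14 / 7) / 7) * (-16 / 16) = -2 / 7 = -0.29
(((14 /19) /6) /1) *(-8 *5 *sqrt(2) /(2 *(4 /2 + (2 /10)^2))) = -3500 *sqrt(2) /2907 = -1.70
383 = 383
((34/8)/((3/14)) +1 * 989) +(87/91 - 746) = 144029/546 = 263.79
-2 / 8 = -1 / 4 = -0.25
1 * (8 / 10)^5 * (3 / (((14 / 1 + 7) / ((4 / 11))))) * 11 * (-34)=-139264 / 21875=-6.37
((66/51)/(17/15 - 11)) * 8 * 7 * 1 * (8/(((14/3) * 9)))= -880/629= -1.40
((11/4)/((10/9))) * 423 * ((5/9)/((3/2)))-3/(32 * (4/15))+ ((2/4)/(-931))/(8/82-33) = 62277258077/160757632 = 387.40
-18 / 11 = -1.64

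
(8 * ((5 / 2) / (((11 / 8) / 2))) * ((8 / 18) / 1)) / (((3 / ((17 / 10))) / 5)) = 10880 / 297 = 36.63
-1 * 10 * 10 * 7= -700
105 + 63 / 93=3276 / 31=105.68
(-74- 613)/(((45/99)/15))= -22671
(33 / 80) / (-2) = -33 / 160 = -0.21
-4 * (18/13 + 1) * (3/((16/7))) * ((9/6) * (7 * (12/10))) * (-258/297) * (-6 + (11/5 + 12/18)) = -3069899/7150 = -429.36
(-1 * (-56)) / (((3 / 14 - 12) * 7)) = -112 / 165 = -0.68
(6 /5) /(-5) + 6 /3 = 44 /25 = 1.76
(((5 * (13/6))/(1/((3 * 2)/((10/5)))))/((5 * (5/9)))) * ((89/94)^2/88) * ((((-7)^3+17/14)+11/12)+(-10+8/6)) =-9070170759/217719040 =-41.66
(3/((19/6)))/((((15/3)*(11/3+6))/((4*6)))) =0.47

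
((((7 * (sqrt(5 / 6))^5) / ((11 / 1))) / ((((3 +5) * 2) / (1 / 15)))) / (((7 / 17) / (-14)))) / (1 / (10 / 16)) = -2975 * sqrt(30) / 456192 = -0.04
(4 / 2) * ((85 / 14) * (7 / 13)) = 85 / 13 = 6.54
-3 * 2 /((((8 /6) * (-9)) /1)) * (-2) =-1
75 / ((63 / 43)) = 1075 / 21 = 51.19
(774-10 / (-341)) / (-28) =-65986 / 2387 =-27.64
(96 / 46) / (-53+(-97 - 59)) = -48 / 4807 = -0.01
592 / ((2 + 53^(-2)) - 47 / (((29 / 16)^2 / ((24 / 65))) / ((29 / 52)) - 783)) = 1959233499824 / 6822997605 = 287.15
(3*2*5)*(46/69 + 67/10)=221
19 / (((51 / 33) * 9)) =209 / 153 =1.37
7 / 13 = 0.54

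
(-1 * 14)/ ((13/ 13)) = -14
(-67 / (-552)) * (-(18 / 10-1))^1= -67 / 690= -0.10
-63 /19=-3.32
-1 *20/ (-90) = 2/ 9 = 0.22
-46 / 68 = -23 / 34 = -0.68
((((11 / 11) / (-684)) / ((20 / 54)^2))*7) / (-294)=27 / 106400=0.00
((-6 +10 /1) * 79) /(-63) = -316 /63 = -5.02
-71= -71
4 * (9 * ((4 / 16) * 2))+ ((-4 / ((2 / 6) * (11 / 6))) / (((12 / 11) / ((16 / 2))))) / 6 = 10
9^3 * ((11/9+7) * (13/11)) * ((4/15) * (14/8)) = 181818/55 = 3305.78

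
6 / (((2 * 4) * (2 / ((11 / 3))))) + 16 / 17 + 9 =1539 / 136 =11.32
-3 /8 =-0.38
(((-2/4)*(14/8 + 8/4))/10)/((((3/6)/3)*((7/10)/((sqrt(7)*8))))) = -90*sqrt(7)/7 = -34.02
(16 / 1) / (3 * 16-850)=-8 / 401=-0.02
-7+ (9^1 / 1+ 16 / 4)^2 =162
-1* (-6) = 6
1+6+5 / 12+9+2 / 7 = 1403 / 84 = 16.70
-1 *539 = -539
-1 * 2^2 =-4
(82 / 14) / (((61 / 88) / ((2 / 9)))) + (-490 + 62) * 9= -14796020 / 3843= -3850.12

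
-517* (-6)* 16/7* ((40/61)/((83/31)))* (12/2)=369262080/35441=10419.06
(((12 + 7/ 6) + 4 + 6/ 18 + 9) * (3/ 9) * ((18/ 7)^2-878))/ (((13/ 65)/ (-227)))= 1284249095/ 147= 8736388.40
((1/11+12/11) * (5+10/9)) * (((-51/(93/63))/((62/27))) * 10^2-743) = -140391745/8649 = -16232.14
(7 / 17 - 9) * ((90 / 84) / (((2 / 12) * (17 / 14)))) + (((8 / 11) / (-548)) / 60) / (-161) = -45.47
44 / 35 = 1.26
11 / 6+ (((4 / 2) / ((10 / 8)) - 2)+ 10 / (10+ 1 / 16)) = 11723 / 4830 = 2.43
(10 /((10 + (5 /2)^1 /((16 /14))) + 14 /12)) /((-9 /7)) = -1120 /1923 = -0.58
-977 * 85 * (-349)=28982705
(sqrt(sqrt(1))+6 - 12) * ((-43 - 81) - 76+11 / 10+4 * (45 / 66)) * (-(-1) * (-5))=-107895 / 22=-4904.32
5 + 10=15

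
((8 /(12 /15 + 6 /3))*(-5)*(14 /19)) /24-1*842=-48019 /57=-842.44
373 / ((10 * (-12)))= -373 / 120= -3.11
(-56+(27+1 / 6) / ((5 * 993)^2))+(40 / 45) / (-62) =-256832891147 / 4585127850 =-56.01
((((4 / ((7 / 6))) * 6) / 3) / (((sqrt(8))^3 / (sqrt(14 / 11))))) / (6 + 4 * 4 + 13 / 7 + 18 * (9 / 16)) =24 * sqrt(77) / 20933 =0.01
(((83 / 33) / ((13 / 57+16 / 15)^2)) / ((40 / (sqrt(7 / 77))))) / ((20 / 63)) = 209741 *sqrt(11) / 19526496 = 0.04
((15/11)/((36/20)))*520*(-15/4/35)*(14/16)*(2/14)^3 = -1625/15092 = -0.11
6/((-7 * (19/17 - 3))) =51/112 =0.46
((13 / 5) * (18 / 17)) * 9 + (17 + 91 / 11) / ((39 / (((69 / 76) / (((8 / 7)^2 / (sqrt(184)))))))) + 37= 156653 * sqrt(46) / 173888 + 5251 / 85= 67.89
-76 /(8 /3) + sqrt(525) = -57 /2 + 5 * sqrt(21) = -5.59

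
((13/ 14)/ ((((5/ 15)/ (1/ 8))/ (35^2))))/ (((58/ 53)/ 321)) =116113725/ 928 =125122.55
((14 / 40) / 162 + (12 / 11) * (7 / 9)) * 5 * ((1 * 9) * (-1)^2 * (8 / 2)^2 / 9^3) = 60634 / 72171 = 0.84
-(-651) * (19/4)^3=4465209/64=69768.89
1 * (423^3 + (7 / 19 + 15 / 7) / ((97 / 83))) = 976437588989 / 12901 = 75686969.15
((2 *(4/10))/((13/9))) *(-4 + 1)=-108/65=-1.66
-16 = -16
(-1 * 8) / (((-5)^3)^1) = 8 / 125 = 0.06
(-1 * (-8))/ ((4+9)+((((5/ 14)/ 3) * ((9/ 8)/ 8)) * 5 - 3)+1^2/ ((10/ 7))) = 35840/ 48311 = 0.74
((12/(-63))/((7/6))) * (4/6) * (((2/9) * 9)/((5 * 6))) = -16/2205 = -0.01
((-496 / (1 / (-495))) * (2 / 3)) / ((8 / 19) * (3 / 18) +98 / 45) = 2257200 / 31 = 72812.90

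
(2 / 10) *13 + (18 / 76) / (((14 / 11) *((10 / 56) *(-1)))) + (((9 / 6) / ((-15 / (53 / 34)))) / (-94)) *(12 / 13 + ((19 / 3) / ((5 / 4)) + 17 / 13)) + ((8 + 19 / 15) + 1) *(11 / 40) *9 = 3194749919 / 118411800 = 26.98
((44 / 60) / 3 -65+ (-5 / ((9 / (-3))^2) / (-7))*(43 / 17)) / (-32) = 345691 / 171360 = 2.02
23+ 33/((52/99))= 4463/52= 85.83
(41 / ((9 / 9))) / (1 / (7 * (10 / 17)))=2870 / 17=168.82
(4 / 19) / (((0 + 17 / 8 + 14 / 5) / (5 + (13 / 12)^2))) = 8890 / 33687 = 0.26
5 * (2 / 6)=1.67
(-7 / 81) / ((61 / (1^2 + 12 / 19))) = -217 / 93879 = -0.00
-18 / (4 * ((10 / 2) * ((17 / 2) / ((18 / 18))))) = -0.11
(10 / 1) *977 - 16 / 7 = 68374 / 7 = 9767.71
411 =411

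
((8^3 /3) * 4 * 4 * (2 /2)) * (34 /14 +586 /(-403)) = 2660.97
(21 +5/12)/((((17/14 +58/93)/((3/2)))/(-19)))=-3178833/9572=-332.10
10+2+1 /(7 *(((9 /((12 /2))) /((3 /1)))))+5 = 121 /7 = 17.29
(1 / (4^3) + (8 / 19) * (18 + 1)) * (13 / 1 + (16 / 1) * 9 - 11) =37449 / 32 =1170.28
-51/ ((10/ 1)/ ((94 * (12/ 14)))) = -14382/ 35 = -410.91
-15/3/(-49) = 5/49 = 0.10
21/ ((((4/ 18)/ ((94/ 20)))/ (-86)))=-38196.90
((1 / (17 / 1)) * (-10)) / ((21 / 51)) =-10 / 7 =-1.43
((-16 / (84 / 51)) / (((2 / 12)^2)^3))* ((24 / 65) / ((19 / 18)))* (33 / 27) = -1675137024 / 8645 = -193769.46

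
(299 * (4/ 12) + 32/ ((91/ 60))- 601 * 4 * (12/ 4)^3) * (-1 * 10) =176869150/ 273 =647872.34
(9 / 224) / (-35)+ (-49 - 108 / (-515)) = -39400063 / 807520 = -48.79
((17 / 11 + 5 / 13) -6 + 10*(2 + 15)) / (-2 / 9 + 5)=34.73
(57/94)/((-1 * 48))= -19/1504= -0.01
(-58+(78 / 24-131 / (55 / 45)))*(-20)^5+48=5700000528 / 11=518181866.18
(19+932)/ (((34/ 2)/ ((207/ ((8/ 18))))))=1771713/ 68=26054.60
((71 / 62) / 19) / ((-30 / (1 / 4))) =-0.00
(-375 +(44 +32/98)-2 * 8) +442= 95.33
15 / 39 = 5 / 13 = 0.38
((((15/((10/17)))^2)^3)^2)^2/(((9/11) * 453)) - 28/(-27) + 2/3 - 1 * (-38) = 1054573639883248772659563832809806589611563/68400709632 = 15417583319777227960610110000000.00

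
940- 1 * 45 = 895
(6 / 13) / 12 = 1 / 26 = 0.04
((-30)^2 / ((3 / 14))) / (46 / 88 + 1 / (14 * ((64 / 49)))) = 1971200 / 271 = 7273.80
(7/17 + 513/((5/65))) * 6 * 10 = 6802800/17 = 400164.71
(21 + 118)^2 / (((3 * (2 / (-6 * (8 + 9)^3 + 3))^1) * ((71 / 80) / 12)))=-91117836000 / 71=-1283349802.82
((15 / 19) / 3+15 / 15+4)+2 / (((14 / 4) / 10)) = 1460 / 133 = 10.98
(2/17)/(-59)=-2/1003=-0.00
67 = 67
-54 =-54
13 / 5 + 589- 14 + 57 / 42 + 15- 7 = 41087 / 70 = 586.96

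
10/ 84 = 0.12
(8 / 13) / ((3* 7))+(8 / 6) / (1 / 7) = 852 / 91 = 9.36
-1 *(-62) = 62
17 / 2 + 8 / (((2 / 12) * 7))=215 / 14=15.36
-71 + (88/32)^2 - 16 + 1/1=-1255/16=-78.44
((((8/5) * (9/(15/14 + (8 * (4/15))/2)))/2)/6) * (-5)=-1260/449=-2.81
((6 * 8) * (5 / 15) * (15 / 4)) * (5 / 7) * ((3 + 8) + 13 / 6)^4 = 973752025 / 756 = 1288031.78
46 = 46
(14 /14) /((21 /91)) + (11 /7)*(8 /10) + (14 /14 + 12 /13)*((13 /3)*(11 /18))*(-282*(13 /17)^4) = -12773201894 /26309115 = -485.50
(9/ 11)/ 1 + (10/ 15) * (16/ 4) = 115/ 33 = 3.48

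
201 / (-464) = -201 / 464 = -0.43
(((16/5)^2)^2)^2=4294967296/390625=10995.12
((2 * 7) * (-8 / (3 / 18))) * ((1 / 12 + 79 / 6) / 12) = -742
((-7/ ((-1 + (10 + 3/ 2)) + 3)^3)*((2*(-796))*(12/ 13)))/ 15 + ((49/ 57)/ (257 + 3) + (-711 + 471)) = -23308741103/ 97234020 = -239.72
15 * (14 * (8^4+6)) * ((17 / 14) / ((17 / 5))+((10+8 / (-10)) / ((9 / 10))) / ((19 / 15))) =7259460.53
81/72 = 9/8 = 1.12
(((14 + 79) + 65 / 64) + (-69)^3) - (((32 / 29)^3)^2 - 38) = -12500951176174503 / 38068692544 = -328378.79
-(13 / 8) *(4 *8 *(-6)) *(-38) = -11856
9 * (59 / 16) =531 / 16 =33.19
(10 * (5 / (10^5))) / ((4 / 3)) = 3 / 8000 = 0.00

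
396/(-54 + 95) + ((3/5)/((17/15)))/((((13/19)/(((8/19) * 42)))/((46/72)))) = 166728/9061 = 18.40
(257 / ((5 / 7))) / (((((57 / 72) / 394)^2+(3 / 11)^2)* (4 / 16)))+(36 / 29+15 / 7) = 15807509328131403 / 816858911575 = 19351.58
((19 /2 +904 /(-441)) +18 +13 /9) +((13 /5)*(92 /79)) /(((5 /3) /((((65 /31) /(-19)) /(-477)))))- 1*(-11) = 45792673173 /1208410070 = 37.89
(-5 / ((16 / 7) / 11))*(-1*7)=2695 / 16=168.44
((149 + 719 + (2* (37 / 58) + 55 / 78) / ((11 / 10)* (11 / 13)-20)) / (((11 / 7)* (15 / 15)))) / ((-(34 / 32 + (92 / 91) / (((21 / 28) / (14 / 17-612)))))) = 32431860291376 / 48315903205823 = 0.67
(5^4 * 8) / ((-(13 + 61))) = -67.57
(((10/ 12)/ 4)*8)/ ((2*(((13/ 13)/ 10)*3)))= 25/ 9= 2.78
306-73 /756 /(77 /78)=2967863 /9702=305.90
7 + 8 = 15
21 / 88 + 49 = 4333 / 88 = 49.24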